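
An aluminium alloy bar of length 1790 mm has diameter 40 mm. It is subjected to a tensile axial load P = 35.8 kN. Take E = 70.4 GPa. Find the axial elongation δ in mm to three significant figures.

0.724 mm

A = 1257 mm².
δ_mech = NL/(AE) = 35800·1790/(1257·70400) = 0.7244 mm.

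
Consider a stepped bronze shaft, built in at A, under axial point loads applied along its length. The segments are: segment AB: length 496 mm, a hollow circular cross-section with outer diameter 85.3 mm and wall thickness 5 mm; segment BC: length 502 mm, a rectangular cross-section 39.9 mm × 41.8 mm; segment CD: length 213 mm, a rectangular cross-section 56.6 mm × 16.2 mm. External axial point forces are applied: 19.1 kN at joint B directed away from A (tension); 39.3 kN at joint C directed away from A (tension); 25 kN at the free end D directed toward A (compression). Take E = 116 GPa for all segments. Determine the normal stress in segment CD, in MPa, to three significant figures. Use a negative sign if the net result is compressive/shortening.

-27.3 MPa

Internal axial forces (sectioning from the free end, tension +): N_CD = -25 kN, N_BC = 14.3 kN, N_AB = 33.4 kN.
A_CD = 916.9 mm².
σ_CD = N_CD/A_CD = -25000/916.9 = -27.27 MPa.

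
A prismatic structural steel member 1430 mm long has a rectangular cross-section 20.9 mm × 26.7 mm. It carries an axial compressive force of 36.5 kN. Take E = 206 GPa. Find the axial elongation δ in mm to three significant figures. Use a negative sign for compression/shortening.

A = 558 mm².
δ_mech = NL/(AE) = -36500·1430/(558·206000) = -0.4541 mm.

-0.454 mm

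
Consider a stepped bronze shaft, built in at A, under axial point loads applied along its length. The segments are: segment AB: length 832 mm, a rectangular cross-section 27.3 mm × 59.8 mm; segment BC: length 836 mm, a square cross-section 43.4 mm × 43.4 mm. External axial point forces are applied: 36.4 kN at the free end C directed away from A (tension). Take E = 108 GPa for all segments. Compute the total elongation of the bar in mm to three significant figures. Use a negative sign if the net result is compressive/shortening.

0.321 mm

Internal axial forces (sectioning from the free end, tension +): N_BC = 36.4 kN, N_AB = 36.4 kN.
A_AB = 1633 mm².
A_BC = 1884 mm².
δ_AB = 36400·832/(1633·108000) = 0.1718 mm
δ_BC = 36400·836/(1884·108000) = 0.1496 mm
δ = Σδ_i = 0.3214 mm.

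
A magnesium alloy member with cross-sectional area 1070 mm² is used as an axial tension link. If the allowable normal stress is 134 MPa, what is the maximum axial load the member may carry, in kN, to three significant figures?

143 kN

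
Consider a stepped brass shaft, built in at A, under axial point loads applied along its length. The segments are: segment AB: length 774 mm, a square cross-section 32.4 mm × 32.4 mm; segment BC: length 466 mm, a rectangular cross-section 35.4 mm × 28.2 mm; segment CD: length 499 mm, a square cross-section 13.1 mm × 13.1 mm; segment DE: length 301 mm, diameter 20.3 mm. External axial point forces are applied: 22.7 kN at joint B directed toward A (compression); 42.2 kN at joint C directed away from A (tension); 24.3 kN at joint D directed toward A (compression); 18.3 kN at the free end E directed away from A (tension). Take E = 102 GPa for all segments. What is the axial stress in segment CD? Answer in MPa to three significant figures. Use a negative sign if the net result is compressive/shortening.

Internal axial forces (sectioning from the free end, tension +): N_DE = 18.3 kN, N_CD = -6 kN, N_BC = 36.2 kN, N_AB = 13.5 kN.
A_CD = 171.6 mm².
σ_CD = N_CD/A_CD = -6000/171.6 = -34.96 MPa.

-35.0 MPa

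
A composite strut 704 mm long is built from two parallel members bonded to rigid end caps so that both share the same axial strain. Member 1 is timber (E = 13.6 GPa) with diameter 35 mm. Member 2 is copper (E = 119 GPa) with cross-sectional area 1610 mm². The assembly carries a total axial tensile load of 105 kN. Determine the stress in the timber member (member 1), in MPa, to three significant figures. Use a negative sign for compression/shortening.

A_1 = 962.1 mm².
Equal strain + equilibrium ⇒ each member carries load in proportion to AE: A₁E₁ = 13080000 N, A₂E₂ = 191600000 N, ΣAE = 204700000 N.
σ₁ = P·E₁/ΣAE = 105000·13600/204700000 = 6.977 MPa.

6.98 MPa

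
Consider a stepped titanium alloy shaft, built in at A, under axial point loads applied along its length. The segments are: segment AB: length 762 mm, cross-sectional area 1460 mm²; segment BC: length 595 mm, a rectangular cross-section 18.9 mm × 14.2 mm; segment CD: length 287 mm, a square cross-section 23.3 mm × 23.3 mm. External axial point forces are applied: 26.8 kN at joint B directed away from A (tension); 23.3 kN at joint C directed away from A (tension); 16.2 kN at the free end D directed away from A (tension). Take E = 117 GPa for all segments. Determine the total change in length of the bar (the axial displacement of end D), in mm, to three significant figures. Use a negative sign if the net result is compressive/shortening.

1.12 mm

Internal axial forces (sectioning from the free end, tension +): N_CD = 16.2 kN, N_BC = 39.5 kN, N_AB = 66.3 kN.
A_BC = 268.4 mm².
A_CD = 542.9 mm².
δ_AB = 66300·762/(1460·117000) = 0.2958 mm
δ_BC = 39500·595/(268.4·117000) = 0.7485 mm
δ_CD = 16200·287/(542.9·117000) = 0.0732 mm
δ = Σδ_i = 1.117 mm.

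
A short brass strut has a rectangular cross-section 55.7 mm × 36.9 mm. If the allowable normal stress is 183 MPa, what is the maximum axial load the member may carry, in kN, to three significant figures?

A = 2055 mm².
P_max = σ_allow · A = 183 · 2055 = 376100 N = 376.1 kN.

376 kN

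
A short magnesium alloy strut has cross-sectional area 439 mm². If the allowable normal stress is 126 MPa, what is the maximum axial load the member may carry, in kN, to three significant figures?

55.3 kN

P_max = σ_allow · A = 126 · 439 = 55310 N = 55.31 kN.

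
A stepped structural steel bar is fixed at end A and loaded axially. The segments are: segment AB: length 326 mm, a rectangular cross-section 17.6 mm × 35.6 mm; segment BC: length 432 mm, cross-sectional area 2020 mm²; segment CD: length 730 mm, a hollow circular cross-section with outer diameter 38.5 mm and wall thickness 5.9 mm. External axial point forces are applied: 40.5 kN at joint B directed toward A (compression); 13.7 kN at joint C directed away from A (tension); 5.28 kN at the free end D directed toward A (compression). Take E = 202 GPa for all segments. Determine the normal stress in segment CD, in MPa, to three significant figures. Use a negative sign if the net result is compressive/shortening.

Internal axial forces (sectioning from the free end, tension +): N_CD = -5.28 kN, N_BC = 8.42 kN, N_AB = -32.08 kN.
A_CD = 604.3 mm².
σ_CD = N_CD/A_CD = -5280/604.3 = -8.738 MPa.

-8.74 MPa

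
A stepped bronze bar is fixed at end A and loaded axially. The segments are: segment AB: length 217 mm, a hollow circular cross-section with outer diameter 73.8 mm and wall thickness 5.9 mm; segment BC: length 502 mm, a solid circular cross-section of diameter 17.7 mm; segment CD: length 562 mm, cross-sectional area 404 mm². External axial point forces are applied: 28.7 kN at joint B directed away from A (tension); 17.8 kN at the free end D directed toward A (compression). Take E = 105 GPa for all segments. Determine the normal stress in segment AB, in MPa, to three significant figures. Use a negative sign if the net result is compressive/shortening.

8.66 MPa

Internal axial forces (sectioning from the free end, tension +): N_CD = -17.8 kN, N_BC = -17.8 kN, N_AB = 10.9 kN.
A_AB = 1259 mm².
σ_AB = N_AB/A_AB = 10900/1259 = 8.661 MPa.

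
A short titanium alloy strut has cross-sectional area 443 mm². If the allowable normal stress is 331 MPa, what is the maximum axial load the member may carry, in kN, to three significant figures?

P_max = σ_allow · A = 331 · 443 = 146600 N = 146.6 kN.

147 kN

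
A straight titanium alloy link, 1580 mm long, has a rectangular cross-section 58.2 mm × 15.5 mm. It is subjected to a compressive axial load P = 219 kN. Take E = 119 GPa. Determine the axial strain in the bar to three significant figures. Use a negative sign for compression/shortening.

-0.00204

A = 902.1 mm².
σ = N/A = -242.8 MPa; ε = σ/E = -242.8/119000 = -2.040e-03.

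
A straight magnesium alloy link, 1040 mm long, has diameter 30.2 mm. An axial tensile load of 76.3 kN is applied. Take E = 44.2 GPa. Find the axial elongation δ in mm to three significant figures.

A = 716.3 mm².
δ_mech = NL/(AE) = 76300·1040/(716.3·44200) = 2.506 mm.

2.51 mm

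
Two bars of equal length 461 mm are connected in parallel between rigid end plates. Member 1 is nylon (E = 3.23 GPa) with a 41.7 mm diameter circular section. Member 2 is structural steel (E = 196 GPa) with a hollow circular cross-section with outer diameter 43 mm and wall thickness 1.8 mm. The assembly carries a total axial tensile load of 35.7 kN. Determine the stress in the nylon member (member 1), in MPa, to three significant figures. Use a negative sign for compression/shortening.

A_1 = 1366 mm².
A_2 = 233 mm².
Equal strain + equilibrium ⇒ each member carries load in proportion to AE: A₁E₁ = 4411000 N, A₂E₂ = 45660000 N, ΣAE = 50080000 N.
σ₁ = P·E₁/ΣAE = 35700·3230/50080000 = 2.303 MPa.

2.30 MPa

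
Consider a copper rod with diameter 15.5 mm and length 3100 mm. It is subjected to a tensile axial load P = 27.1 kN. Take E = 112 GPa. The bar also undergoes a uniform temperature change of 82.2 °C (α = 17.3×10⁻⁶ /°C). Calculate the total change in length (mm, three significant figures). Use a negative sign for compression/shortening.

A = 188.7 mm².
δ_mech = NL/(AE) = 27100·3100/(188.7·112000) = 3.975 mm.
δ_thermal = αLΔT = 17.3e-6·3100·82.2 = 4.408 mm.
δ = δ_mech + δ_thermal = 8.384 mm.

8.38 mm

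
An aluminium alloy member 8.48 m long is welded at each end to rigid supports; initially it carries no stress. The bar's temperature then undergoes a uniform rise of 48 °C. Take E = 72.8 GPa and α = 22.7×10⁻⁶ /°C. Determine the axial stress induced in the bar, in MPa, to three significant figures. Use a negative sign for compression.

Free thermal expansion αLΔT = 22.7e-6 · 8480 · 48 = 9.24 mm.
The walls impose strain ε = −(9.24)/8480 = -1.0896e-03; σ = Eε = 72800 · -1.0896e-03 = -79.32 MPa.

-79.3 MPa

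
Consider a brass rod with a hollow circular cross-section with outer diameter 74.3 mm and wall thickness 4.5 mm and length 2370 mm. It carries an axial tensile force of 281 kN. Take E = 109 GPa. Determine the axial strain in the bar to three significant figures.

A = 986.8 mm².
σ = N/A = 284.8 MPa; ε = σ/E = 284.8/109000 = 2.613e-03.

0.00261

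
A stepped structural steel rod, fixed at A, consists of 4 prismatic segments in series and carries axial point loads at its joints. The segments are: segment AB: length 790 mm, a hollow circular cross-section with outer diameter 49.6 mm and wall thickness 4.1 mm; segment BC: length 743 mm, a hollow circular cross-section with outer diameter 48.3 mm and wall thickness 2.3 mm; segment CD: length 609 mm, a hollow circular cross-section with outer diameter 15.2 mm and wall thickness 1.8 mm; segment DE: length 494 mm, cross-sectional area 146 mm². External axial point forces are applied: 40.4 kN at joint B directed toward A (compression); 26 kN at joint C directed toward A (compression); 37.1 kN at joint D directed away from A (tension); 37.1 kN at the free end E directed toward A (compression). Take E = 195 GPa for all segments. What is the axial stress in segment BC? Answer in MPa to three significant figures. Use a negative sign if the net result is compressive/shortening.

-78.2 MPa

Internal axial forces (sectioning from the free end, tension +): N_DE = -37.1 kN, N_CD = 0 kN, N_BC = -26 kN, N_AB = -66.4 kN.
A_BC = 332.4 mm².
σ_BC = N_BC/A_BC = -26000/332.4 = -78.22 MPa.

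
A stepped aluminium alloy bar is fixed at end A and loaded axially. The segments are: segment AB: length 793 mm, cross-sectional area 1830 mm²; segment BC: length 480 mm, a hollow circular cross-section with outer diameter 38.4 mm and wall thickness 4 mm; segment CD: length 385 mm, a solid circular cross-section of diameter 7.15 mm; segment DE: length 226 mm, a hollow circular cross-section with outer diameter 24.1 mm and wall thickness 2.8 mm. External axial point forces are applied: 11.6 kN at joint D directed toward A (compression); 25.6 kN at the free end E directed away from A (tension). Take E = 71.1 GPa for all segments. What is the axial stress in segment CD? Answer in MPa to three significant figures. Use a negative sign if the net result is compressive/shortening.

349 MPa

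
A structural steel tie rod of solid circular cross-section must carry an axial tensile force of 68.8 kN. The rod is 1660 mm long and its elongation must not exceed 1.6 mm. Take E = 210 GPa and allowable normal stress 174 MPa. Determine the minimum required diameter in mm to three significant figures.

Required area A ≥ P/σ_allow = 68800/174 = 395.4 mm².
For a solid circular section, d ≥ √(4A/π) = 22.44 mm.
Elongation limit: A ≥ PL/(Eδ_allow) = 68800·1660/(210000·1.6) = 339.9 mm² ⇒ d ≥ 20.8 mm.
The stress limit governs.

22.4 mm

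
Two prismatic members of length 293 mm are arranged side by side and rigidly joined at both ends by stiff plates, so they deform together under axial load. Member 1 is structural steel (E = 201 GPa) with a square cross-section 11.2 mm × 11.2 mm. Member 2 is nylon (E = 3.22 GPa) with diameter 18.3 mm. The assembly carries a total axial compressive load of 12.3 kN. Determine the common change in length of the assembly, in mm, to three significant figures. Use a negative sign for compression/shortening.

-0.138 mm

A_1 = 125.4 mm².
A_2 = 263 mm².
Equal strain + equilibrium ⇒ each member carries load in proportion to AE: A₁E₁ = 25210000 N, A₂E₂ = 846900 N, ΣAE = 26060000 N.
δ = PL/ΣAE = -12300·293/26060000 = -0.1383 mm.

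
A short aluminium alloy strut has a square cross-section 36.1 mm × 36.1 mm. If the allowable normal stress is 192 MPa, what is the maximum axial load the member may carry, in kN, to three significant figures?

250 kN

A = 1303 mm².
P_max = σ_allow · A = 192 · 1303 = 250200 N = 250.2 kN.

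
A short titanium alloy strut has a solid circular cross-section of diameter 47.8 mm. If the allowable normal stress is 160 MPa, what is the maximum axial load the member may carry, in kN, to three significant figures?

287 kN

A = 1795 mm².
P_max = σ_allow · A = 160 · 1795 = 287100 N = 287.1 kN.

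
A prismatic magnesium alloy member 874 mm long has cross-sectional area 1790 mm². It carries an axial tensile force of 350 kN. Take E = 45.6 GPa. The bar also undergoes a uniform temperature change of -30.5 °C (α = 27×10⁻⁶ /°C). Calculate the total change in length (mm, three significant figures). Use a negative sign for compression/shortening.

3.03 mm

δ_mech = NL/(AE) = 350000·874/(1790·45600) = 3.748 mm.
δ_thermal = αLΔT = 27e-6·874·-30.5 = -0.7197 mm.
δ = δ_mech + δ_thermal = 3.028 mm.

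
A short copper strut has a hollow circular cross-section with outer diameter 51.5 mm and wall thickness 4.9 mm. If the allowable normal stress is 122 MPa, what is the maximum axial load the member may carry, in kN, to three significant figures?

87.5 kN

A = 717.4 mm².
P_max = σ_allow · A = 122 · 717.4 = 87520 N = 87.52 kN.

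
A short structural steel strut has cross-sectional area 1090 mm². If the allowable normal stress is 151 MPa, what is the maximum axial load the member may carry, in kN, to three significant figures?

P_max = σ_allow · A = 151 · 1090 = 164600 N = 164.6 kN.

165 kN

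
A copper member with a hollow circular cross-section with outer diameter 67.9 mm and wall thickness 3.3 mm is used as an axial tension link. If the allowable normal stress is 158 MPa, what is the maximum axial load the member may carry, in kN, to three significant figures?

106 kN

A = 669.7 mm².
P_max = σ_allow · A = 158 · 669.7 = 105800 N = 105.8 kN.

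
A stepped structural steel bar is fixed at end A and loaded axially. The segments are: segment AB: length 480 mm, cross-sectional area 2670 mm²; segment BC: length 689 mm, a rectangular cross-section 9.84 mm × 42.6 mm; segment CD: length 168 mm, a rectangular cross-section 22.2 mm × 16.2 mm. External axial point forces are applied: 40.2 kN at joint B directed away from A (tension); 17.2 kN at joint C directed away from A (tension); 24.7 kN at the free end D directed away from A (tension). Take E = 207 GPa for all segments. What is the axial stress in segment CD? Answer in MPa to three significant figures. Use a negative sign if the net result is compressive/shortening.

Internal axial forces (sectioning from the free end, tension +): N_CD = 24.7 kN, N_BC = 41.9 kN, N_AB = 82.1 kN.
A_CD = 359.6 mm².
σ_CD = N_CD/A_CD = 24700/359.6 = 68.68 MPa.

68.7 MPa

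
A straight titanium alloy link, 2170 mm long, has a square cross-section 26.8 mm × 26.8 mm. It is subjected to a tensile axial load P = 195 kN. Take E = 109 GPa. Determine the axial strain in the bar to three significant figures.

0.00249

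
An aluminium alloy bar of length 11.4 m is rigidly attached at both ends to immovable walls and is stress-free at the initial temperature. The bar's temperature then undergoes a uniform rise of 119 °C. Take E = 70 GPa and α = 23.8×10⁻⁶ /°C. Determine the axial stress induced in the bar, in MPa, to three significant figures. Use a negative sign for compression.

Free thermal expansion αLΔT = 23.8e-6 · 11400 · 119 = 32.29 mm.
The walls impose strain ε = −(32.29)/11400 = -2.8322e-03; σ = Eε = 70000 · -2.8322e-03 = -198.3 MPa.

-198 MPa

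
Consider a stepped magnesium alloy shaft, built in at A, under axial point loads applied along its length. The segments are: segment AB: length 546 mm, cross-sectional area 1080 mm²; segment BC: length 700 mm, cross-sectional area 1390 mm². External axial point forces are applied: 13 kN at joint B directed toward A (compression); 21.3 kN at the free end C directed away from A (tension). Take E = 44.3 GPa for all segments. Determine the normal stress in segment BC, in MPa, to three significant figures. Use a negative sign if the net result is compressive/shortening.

Internal axial forces (sectioning from the free end, tension +): N_BC = 21.3 kN, N_AB = 8.3 kN.
σ_BC = N_BC/A_BC = 21300/1390 = 15.32 MPa.

15.3 MPa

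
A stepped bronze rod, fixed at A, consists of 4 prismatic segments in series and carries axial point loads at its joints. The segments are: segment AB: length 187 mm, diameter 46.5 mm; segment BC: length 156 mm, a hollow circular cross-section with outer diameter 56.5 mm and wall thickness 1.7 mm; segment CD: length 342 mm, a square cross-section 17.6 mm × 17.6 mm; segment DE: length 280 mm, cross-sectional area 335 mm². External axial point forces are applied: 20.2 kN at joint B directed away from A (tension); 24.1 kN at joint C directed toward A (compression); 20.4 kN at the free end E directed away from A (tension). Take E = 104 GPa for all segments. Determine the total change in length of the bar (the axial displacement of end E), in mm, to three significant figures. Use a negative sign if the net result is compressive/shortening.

Internal axial forces (sectioning from the free end, tension +): N_DE = 20.4 kN, N_CD = 20.4 kN, N_BC = -3.7 kN, N_AB = 16.5 kN.
A_AB = 1698 mm².
A_BC = 292.7 mm².
A_CD = 309.8 mm².
δ_AB = 16500·187/(1698·104000) = 0.01747 mm
δ_BC = -3700·156/(292.7·104000) = -0.01896 mm
δ_CD = 20400·342/(309.8·104000) = 0.2166 mm
δ_DE = 20400·280/(335·104000) = 0.1639 mm
δ = Σδ_i = 0.379 mm.

0.379 mm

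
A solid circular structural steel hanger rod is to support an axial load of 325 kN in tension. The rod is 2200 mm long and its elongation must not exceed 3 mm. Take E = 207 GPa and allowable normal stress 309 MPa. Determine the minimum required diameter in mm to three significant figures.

38.3 mm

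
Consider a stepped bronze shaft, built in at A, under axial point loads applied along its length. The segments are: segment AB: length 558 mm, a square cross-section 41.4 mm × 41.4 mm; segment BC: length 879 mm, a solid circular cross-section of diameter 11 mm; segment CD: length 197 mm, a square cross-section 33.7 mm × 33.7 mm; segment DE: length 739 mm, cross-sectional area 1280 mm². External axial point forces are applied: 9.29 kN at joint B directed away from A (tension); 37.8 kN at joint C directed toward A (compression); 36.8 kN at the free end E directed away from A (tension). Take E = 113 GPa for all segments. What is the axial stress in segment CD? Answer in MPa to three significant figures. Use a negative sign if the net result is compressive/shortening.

Internal axial forces (sectioning from the free end, tension +): N_DE = 36.8 kN, N_CD = 36.8 kN, N_BC = -1 kN, N_AB = 8.29 kN.
A_CD = 1136 mm².
σ_CD = N_CD/A_CD = 36800/1136 = 32.4 MPa.

32.4 MPa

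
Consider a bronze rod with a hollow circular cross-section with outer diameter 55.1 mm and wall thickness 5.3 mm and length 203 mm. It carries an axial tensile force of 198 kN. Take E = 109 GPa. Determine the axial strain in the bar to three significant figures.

A = 829.2 mm².
σ = N/A = 238.8 MPa; ε = σ/E = 238.8/109000 = 2.191e-03.

0.00219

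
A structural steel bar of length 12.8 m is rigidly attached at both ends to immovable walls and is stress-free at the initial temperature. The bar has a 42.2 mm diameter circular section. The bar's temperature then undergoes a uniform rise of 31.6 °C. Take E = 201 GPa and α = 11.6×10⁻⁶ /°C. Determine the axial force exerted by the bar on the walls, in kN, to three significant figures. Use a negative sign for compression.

-103 kN

Free thermal expansion αLΔT = 11.6e-6 · 12800 · 31.6 = 4.692 mm.
The walls impose strain ε = −(4.692)/12800 = -3.6656e-04; σ = Eε = 201000 · -3.6656e-04 = -73.68 MPa.
Wall reaction R = σ·A = -73.68·1399 = -103100 N = -103.1 kN.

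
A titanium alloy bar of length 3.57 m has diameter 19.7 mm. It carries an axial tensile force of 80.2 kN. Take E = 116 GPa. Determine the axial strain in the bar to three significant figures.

0.00227

A = 304.8 mm².
σ = N/A = 263.1 MPa; ε = σ/E = 263.1/116000 = 2.268e-03.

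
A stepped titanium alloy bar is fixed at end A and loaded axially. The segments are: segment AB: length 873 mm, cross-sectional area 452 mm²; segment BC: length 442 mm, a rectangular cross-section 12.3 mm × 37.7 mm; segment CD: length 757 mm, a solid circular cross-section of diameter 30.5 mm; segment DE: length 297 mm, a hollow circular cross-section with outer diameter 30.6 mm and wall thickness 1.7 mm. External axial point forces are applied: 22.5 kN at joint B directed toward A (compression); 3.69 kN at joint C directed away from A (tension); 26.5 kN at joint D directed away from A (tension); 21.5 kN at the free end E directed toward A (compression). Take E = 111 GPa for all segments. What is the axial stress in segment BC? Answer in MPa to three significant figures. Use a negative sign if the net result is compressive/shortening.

Internal axial forces (sectioning from the free end, tension +): N_DE = -21.5 kN, N_CD = 5 kN, N_BC = 8.69 kN, N_AB = -13.81 kN.
A_BC = 463.7 mm².
σ_BC = N_BC/A_BC = 8690/463.7 = 18.74 MPa.

18.7 MPa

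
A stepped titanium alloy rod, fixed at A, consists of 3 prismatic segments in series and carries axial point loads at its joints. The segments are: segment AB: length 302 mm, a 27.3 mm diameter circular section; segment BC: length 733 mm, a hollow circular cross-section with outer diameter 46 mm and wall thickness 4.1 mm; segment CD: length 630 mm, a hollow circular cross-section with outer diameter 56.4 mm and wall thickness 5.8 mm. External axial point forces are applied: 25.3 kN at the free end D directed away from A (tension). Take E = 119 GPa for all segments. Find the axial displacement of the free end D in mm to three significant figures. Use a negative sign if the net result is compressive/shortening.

Internal axial forces (sectioning from the free end, tension +): N_CD = 25.3 kN, N_BC = 25.3 kN, N_AB = 25.3 kN.
A_AB = 585.3 mm².
A_BC = 539.7 mm².
A_CD = 922 mm².
δ_AB = 25300·302/(585.3·119000) = 0.1097 mm
δ_BC = 25300·733/(539.7·119000) = 0.2888 mm
δ_CD = 25300·630/(922·119000) = 0.1453 mm
δ = Σδ_i = 0.5437 mm.

0.544 mm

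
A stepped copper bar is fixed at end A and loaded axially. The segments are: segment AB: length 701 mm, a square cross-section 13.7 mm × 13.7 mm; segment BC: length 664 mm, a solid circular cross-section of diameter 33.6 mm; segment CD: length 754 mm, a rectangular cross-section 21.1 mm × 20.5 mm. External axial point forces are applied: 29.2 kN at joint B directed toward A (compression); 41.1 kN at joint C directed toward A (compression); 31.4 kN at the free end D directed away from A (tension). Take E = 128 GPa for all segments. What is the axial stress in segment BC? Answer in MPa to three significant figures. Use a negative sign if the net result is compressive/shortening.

-10.9 MPa

Internal axial forces (sectioning from the free end, tension +): N_CD = 31.4 kN, N_BC = -9.7 kN, N_AB = -38.9 kN.
A_BC = 886.7 mm².
σ_BC = N_BC/A_BC = -9700/886.7 = -10.94 MPa.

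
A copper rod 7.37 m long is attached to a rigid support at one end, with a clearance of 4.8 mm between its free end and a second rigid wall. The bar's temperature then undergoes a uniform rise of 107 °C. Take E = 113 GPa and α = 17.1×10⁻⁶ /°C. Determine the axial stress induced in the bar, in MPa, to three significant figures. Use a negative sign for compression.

-133 MPa

Free thermal expansion αLΔT = 17.1e-6 · 7370 · 107 = 13.48 mm.
The walls engage after the gap closes; constrained expansion = 13.48 − 4.8 = 8.685 mm.
The walls impose strain ε = −(8.685)/7370 = -1.1784e-03; σ = Eε = 113000 · -1.1784e-03 = -133.2 MPa.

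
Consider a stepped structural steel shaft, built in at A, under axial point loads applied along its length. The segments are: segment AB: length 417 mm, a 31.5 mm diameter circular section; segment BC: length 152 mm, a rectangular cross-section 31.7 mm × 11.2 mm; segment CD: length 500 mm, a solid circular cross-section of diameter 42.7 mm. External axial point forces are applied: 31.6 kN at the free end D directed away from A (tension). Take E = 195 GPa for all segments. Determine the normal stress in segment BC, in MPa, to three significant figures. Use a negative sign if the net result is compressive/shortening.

89.0 MPa

Internal axial forces (sectioning from the free end, tension +): N_CD = 31.6 kN, N_BC = 31.6 kN, N_AB = 31.6 kN.
A_BC = 355 mm².
σ_BC = N_BC/A_BC = 31600/355 = 89 MPa.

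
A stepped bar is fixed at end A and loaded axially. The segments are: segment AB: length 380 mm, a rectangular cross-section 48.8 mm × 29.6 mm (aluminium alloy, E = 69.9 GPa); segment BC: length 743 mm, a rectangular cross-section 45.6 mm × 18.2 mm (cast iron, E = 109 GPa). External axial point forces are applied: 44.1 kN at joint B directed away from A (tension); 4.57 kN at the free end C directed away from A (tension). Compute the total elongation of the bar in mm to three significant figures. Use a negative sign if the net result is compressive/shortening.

Internal axial forces (sectioning from the free end, tension +): N_BC = 4.57 kN, N_AB = 48.67 kN.
A_AB = 1444 mm².
A_BC = 829.9 mm².
δ_AB = 48670·380/(1444·69900) = 0.1832 mm
δ_BC = 4570·743/(829.9·109000) = 0.03754 mm
δ = Σδ_i = 0.2207 mm.

0.221 mm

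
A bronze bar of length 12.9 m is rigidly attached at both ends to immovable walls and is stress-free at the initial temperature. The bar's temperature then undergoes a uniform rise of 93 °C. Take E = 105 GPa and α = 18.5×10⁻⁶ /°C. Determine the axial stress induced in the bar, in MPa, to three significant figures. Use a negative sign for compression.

Free thermal expansion αLΔT = 18.5e-6 · 12900 · 93 = 22.19 mm.
The walls impose strain ε = −(22.19)/12900 = -1.7205e-03; σ = Eε = 105000 · -1.7205e-03 = -180.7 MPa.

-181 MPa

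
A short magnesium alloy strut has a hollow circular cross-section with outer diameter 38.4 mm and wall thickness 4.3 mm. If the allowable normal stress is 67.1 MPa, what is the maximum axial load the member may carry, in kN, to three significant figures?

A = 460.7 mm².
P_max = σ_allow · A = 67.1 · 460.7 = 30910 N = 30.91 kN.

30.9 kN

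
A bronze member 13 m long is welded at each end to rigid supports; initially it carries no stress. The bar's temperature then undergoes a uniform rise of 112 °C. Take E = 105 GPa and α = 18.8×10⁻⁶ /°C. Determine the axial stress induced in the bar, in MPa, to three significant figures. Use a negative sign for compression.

-221 MPa

Free thermal expansion αLΔT = 18.8e-6 · 13000 · 112 = 27.37 mm.
The walls impose strain ε = −(27.37)/13000 = -2.1056e-03; σ = Eε = 105000 · -2.1056e-03 = -221.1 MPa.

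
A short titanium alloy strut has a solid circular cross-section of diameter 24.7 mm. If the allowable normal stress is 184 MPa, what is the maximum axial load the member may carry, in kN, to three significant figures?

88.2 kN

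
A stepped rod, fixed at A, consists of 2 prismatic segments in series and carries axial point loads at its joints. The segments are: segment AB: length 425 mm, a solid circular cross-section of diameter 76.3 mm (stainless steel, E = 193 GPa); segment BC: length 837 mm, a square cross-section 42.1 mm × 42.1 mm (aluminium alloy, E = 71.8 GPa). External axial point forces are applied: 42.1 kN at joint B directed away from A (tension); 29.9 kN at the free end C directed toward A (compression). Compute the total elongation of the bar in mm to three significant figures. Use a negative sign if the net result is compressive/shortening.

-0.191 mm

Internal axial forces (sectioning from the free end, tension +): N_BC = -29.9 kN, N_AB = 12.2 kN.
A_AB = 4572 mm².
A_BC = 1772 mm².
δ_AB = 12200·425/(4572·193000) = 0.005876 mm
δ_BC = -29900·837/(1772·71800) = -0.1967 mm
δ = Σδ_i = -0.1908 mm.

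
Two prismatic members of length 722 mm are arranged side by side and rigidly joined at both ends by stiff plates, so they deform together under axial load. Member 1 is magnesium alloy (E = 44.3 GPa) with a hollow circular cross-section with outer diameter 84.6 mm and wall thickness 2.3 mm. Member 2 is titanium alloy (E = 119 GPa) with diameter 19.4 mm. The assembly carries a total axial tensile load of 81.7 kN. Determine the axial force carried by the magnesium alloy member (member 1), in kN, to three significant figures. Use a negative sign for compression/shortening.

35.0 kN

A_1 = 594.7 mm².
A_2 = 295.6 mm².
Equal strain + equilibrium ⇒ each member carries load in proportion to AE: A₁E₁ = 26340000 N, A₂E₂ = 35180000 N, ΣAE = 61520000 N.
F₁ = P·A₁E₁/ΣAE = 81700·26340000/61520000 = 34990 N.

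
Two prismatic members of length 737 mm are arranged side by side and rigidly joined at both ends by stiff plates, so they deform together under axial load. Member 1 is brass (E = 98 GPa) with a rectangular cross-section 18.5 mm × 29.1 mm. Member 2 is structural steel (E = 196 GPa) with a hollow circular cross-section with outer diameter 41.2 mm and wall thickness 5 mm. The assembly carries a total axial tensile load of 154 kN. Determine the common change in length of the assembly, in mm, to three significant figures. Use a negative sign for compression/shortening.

A_1 = 538.4 mm².
A_2 = 568.6 mm².
Equal strain + equilibrium ⇒ each member carries load in proportion to AE: A₁E₁ = 52760000 N, A₂E₂ = 111500000 N, ΣAE = 164200000 N.
δ = PL/ΣAE = 154000·737/164200000 = 0.6912 mm.

0.691 mm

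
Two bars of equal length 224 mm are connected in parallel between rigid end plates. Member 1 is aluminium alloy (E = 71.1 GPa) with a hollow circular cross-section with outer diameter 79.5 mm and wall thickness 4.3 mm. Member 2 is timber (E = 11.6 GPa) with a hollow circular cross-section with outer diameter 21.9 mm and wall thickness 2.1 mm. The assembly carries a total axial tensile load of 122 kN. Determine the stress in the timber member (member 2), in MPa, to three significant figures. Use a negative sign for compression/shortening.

19.2 MPa

A_1 = 1016 mm².
A_2 = 130.6 mm².
Equal strain + equilibrium ⇒ each member carries load in proportion to AE: A₁E₁ = 72230000 N, A₂E₂ = 1515000 N, ΣAE = 73740000 N.
σ₂ = P·E₂/ΣAE = 122000·11600/73740000 = 19.19 MPa.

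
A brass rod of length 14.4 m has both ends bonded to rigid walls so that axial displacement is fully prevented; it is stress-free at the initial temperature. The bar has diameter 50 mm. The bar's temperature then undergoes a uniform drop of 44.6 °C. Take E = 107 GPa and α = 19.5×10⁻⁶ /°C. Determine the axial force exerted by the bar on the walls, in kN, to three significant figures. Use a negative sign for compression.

183 kN

Free thermal expansion αLΔT = 19.5e-6 · 14400 · -44.6 = -12.52 mm.
The walls impose strain ε = −(-12.52)/14400 = 8.6970e-04; σ = Eε = 107000 · 8.6970e-04 = 93.06 MPa.
Wall reaction R = σ·A = 93.06·1963 = 182700 N = 182.7 kN.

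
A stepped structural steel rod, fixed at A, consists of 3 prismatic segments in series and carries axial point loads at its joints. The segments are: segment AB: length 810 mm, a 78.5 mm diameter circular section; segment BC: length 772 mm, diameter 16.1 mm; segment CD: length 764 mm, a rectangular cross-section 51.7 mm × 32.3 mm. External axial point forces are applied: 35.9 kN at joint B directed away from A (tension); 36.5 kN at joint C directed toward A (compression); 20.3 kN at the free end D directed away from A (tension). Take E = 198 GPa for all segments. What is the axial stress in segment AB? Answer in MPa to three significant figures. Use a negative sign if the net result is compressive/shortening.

4.07 MPa

Internal axial forces (sectioning from the free end, tension +): N_CD = 20.3 kN, N_BC = -16.2 kN, N_AB = 19.7 kN.
A_AB = 4840 mm².
σ_AB = N_AB/A_AB = 19700/4840 = 4.07 MPa.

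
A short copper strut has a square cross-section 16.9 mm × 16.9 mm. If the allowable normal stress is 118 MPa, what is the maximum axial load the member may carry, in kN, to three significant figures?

33.7 kN

A = 285.6 mm².
P_max = σ_allow · A = 118 · 285.6 = 33700 N = 33.7 kN.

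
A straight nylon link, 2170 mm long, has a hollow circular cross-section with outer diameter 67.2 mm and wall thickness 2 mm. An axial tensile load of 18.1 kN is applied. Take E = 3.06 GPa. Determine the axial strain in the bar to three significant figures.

A = 409.7 mm².
σ = N/A = 44.18 MPa; ε = σ/E = 44.18/3060 = 1.444e-02.

0.0144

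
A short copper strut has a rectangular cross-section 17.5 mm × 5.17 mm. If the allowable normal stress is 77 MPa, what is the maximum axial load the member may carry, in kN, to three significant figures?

A = 90.47 mm².
P_max = σ_allow · A = 77 · 90.47 = 6967 N = 6.967 kN.

6.97 kN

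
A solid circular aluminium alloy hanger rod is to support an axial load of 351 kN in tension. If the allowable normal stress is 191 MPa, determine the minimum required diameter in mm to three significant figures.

48.4 mm

Required area A ≥ P/σ_allow = 351000/191 = 1838 mm².
For a solid circular section, d ≥ √(4A/π) = 48.37 mm.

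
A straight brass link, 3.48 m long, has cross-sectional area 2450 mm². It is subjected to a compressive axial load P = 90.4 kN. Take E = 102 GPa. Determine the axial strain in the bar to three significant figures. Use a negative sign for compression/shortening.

-3.62e-04

σ = N/A = -36.9 MPa; ε = σ/E = -36.9/102000 = -3.617e-04.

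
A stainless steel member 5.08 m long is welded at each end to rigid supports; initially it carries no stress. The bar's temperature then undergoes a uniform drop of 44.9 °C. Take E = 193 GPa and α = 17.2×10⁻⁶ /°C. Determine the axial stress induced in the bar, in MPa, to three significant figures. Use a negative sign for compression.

Free thermal expansion αLΔT = 17.2e-6 · 5080 · -44.9 = -3.923 mm.
The walls impose strain ε = −(-3.923)/5080 = 7.7228e-04; σ = Eε = 193000 · 7.7228e-04 = 149.1 MPa.

149 MPa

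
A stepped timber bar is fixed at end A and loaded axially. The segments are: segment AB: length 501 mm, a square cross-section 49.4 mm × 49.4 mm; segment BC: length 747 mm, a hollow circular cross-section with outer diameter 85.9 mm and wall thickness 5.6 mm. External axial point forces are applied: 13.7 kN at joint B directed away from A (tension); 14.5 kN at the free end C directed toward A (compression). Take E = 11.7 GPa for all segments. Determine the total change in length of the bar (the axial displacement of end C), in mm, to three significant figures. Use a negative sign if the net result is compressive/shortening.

-0.669 mm

Internal axial forces (sectioning from the free end, tension +): N_BC = -14.5 kN, N_AB = -0.8 kN.
A_AB = 2440 mm².
A_BC = 1413 mm².
δ_AB = -800·501/(2440·11700) = -0.01404 mm
δ_BC = -14500·747/(1413·11700) = -0.6553 mm
δ = Σδ_i = -0.6694 mm.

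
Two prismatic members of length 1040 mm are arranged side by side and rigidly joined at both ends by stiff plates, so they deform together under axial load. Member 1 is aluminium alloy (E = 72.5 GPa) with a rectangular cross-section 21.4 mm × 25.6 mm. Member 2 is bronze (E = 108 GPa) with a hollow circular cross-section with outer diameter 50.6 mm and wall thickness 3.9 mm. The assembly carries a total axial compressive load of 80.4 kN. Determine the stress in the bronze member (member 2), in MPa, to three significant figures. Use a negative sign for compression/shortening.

-85.5 MPa

A_1 = 547.8 mm².
A_2 = 572.2 mm².
Equal strain + equilibrium ⇒ each member carries load in proportion to AE: A₁E₁ = 39720000 N, A₂E₂ = 61800000 N, ΣAE = 101500000 N.
σ₂ = P·E₂/ΣAE = -80400·108000/101500000 = -85.54 MPa.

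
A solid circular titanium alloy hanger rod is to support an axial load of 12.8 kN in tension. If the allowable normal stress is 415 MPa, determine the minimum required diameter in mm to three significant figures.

Required area A ≥ P/σ_allow = 12800/415 = 30.84 mm².
For a solid circular section, d ≥ √(4A/π) = 6.267 mm.

6.27 mm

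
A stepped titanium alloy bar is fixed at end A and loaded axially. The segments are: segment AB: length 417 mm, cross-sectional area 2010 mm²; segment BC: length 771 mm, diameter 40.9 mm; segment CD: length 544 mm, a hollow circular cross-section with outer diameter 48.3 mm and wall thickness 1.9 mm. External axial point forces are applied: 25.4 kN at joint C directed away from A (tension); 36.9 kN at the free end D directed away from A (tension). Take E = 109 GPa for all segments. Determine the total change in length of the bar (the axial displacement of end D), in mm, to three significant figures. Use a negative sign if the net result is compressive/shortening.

1.12 mm

Internal axial forces (sectioning from the free end, tension +): N_CD = 36.9 kN, N_BC = 62.3 kN, N_AB = 62.3 kN.
A_BC = 1314 mm².
A_CD = 277 mm².
δ_AB = 62300·417/(2010·109000) = 0.1186 mm
δ_BC = 62300·771/(1314·109000) = 0.3354 mm
δ_CD = 36900·544/(277·109000) = 0.6649 mm
δ = Σδ_i = 1.119 mm.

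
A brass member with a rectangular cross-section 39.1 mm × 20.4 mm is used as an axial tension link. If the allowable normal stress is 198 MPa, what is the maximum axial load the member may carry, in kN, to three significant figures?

158 kN

A = 797.6 mm².
P_max = σ_allow · A = 198 · 797.6 = 157900 N = 157.9 kN.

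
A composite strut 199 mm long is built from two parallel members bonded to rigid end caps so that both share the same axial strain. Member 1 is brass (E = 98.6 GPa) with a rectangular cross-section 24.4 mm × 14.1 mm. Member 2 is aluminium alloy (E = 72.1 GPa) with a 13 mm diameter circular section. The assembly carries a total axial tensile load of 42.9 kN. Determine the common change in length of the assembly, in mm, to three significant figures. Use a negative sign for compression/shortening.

0.196 mm

A_1 = 344 mm².
A_2 = 132.7 mm².
Equal strain + equilibrium ⇒ each member carries load in proportion to AE: A₁E₁ = 33920000 N, A₂E₂ = 9570000 N, ΣAE = 43490000 N.
δ = PL/ΣAE = 42900·199/43490000 = 0.1963 mm.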